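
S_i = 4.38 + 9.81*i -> [4.38, 14.19, 24.0, 33.81, 43.62]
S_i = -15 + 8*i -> [-15, -7, 1, 9, 17]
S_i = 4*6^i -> [4, 24, 144, 864, 5184]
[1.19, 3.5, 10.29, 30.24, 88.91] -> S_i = 1.19*2.94^i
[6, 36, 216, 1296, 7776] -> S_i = 6*6^i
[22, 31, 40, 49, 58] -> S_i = 22 + 9*i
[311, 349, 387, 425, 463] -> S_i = 311 + 38*i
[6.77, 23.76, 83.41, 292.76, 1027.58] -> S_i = 6.77*3.51^i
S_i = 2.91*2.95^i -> [2.91, 8.58, 25.32, 74.71, 220.38]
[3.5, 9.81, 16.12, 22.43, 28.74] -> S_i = 3.50 + 6.31*i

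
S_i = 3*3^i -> [3, 9, 27, 81, 243]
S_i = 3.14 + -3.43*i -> [3.14, -0.29, -3.72, -7.15, -10.58]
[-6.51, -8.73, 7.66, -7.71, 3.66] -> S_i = Random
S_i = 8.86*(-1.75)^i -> [8.86, -15.5, 27.13, -47.48, 83.1]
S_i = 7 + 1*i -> [7, 8, 9, 10, 11]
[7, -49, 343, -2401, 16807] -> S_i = 7*-7^i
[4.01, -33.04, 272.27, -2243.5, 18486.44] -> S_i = 4.01*(-8.24)^i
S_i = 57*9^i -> [57, 513, 4617, 41553, 373977]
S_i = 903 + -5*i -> [903, 898, 893, 888, 883]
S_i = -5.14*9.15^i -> [-5.14, -47.03, -430.33, -3937.55, -36028.61]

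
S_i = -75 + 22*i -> [-75, -53, -31, -9, 13]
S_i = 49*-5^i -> [49, -245, 1225, -6125, 30625]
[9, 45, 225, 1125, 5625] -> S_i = 9*5^i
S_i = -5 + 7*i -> [-5, 2, 9, 16, 23]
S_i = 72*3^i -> [72, 216, 648, 1944, 5832]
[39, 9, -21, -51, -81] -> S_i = 39 + -30*i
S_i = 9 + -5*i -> [9, 4, -1, -6, -11]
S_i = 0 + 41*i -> [0, 41, 82, 123, 164]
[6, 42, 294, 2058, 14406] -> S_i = 6*7^i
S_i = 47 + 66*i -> [47, 113, 179, 245, 311]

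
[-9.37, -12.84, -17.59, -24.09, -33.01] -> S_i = -9.37*1.37^i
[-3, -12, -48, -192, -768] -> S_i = -3*4^i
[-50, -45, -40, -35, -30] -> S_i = -50 + 5*i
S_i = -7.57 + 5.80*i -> [-7.57, -1.77, 4.03, 9.83, 15.63]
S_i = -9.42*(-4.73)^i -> [-9.42, 44.56, -210.75, 996.86, -4715.15]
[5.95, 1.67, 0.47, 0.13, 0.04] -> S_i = 5.95*0.28^i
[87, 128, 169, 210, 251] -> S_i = 87 + 41*i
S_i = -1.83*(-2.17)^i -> [-1.83, 3.97, -8.62, 18.7, -40.58]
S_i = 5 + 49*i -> [5, 54, 103, 152, 201]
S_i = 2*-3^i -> [2, -6, 18, -54, 162]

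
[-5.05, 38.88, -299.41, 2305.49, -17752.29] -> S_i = -5.05*(-7.70)^i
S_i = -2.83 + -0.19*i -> [-2.83, -3.02, -3.21, -3.4, -3.59]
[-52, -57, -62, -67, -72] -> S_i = -52 + -5*i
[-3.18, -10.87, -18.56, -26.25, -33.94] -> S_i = -3.18 + -7.69*i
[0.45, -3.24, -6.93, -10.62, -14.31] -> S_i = 0.45 + -3.69*i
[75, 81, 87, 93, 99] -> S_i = 75 + 6*i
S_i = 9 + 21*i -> [9, 30, 51, 72, 93]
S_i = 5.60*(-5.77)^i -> [5.6, -32.31, 186.44, -1075.76, 6207.14]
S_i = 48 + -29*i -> [48, 19, -10, -39, -68]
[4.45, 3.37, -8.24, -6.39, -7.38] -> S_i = Random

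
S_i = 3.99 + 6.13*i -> [3.99, 10.12, 16.25, 22.38, 28.51]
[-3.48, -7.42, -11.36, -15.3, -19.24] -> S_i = -3.48 + -3.94*i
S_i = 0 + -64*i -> [0, -64, -128, -192, -256]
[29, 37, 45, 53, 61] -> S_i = 29 + 8*i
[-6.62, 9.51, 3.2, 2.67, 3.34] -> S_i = Random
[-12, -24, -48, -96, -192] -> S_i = -12*2^i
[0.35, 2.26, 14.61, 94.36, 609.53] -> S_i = 0.35*6.46^i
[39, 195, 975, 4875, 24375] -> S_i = 39*5^i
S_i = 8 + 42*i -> [8, 50, 92, 134, 176]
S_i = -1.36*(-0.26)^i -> [-1.36, 0.35, -0.09, 0.02, -0.01]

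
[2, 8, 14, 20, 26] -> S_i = 2 + 6*i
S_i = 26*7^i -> [26, 182, 1274, 8918, 62426]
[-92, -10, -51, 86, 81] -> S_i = Random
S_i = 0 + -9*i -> [0, -9, -18, -27, -36]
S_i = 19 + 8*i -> [19, 27, 35, 43, 51]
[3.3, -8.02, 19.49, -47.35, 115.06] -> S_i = 3.30*(-2.43)^i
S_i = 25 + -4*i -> [25, 21, 17, 13, 9]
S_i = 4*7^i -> [4, 28, 196, 1372, 9604]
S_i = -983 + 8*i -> [-983, -975, -967, -959, -951]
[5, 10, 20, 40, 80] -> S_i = 5*2^i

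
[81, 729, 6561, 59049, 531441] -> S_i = 81*9^i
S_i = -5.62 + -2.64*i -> [-5.62, -8.26, -10.9, -13.54, -16.18]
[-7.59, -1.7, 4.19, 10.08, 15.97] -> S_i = -7.59 + 5.89*i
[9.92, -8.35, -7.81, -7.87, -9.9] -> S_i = Random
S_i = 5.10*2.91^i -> [5.1, 14.84, 43.19, 125.68, 365.71]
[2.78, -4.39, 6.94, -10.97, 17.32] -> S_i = 2.78*(-1.58)^i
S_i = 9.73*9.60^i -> [9.73, 93.41, 896.72, 8608.48, 82641.42]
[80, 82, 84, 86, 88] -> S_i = 80 + 2*i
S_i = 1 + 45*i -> [1, 46, 91, 136, 181]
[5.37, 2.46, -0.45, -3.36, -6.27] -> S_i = 5.37 + -2.91*i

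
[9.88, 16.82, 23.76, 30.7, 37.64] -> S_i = 9.88 + 6.94*i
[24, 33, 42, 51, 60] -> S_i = 24 + 9*i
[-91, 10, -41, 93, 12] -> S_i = Random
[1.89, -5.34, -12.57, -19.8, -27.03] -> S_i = 1.89 + -7.23*i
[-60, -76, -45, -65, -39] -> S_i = Random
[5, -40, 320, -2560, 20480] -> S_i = 5*-8^i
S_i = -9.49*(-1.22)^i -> [-9.49, 11.58, -14.12, 17.23, -21.02]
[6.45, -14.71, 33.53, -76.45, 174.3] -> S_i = 6.45*(-2.28)^i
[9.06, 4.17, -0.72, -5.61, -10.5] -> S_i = 9.06 + -4.89*i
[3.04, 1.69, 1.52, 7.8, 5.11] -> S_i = Random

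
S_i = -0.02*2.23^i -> [-0.02, -0.04, -0.1, -0.22, -0.49]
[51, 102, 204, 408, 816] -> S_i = 51*2^i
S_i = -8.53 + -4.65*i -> [-8.53, -13.18, -17.83, -22.48, -27.13]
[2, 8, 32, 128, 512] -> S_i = 2*4^i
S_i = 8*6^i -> [8, 48, 288, 1728, 10368]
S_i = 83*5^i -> [83, 415, 2075, 10375, 51875]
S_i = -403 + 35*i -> [-403, -368, -333, -298, -263]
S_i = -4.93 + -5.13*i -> [-4.93, -10.06, -15.19, -20.32, -25.45]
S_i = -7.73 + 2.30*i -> [-7.73, -5.43, -3.13, -0.83, 1.47]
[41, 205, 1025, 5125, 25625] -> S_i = 41*5^i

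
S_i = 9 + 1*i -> [9, 10, 11, 12, 13]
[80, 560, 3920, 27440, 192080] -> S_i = 80*7^i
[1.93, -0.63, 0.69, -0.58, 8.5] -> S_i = Random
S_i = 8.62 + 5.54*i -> [8.62, 14.16, 19.7, 25.24, 30.78]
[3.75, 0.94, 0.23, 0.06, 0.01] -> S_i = 3.75*0.25^i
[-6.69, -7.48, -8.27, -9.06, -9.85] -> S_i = -6.69 + -0.79*i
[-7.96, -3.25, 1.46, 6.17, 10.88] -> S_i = -7.96 + 4.71*i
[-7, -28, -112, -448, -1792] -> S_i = -7*4^i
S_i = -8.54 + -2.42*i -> [-8.54, -10.96, -13.38, -15.8, -18.22]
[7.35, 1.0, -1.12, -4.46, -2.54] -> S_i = Random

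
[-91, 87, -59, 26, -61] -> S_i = Random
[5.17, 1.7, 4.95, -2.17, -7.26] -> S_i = Random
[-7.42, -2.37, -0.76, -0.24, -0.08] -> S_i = -7.42*0.32^i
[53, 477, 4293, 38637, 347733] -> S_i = 53*9^i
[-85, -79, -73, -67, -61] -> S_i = -85 + 6*i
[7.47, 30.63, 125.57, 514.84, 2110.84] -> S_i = 7.47*4.10^i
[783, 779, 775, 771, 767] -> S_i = 783 + -4*i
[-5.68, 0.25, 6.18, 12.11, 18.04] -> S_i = -5.68 + 5.93*i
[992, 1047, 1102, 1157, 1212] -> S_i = 992 + 55*i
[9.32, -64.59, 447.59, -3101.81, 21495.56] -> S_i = 9.32*(-6.93)^i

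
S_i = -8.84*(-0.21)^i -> [-8.84, 1.86, -0.39, 0.08, -0.02]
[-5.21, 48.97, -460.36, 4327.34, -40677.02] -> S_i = -5.21*(-9.40)^i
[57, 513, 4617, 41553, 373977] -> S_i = 57*9^i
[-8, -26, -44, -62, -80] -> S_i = -8 + -18*i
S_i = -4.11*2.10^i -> [-4.11, -8.63, -18.13, -38.06, -79.93]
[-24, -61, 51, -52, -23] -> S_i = Random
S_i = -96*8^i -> [-96, -768, -6144, -49152, -393216]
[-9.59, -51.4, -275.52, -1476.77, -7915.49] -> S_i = -9.59*5.36^i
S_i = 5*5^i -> [5, 25, 125, 625, 3125]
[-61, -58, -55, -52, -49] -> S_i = -61 + 3*i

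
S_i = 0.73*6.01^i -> [0.73, 4.39, 26.37, 158.47, 952.4]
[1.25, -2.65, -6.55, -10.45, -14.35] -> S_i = 1.25 + -3.90*i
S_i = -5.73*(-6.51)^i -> [-5.73, 37.3, -242.84, 1580.88, -10291.5]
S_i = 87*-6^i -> [87, -522, 3132, -18792, 112752]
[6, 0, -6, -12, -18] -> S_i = 6 + -6*i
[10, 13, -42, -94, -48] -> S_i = Random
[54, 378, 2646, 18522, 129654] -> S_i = 54*7^i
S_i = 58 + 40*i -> [58, 98, 138, 178, 218]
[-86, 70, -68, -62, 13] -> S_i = Random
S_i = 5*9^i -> [5, 45, 405, 3645, 32805]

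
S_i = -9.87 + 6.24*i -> [-9.87, -3.63, 2.61, 8.85, 15.09]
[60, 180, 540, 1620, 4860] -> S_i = 60*3^i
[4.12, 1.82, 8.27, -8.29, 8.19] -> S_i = Random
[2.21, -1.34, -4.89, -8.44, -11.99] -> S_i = 2.21 + -3.55*i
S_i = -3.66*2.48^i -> [-3.66, -9.08, -22.51, -55.83, -138.45]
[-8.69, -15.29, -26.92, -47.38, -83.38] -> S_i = -8.69*1.76^i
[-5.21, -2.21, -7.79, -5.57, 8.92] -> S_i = Random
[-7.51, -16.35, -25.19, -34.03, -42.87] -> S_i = -7.51 + -8.84*i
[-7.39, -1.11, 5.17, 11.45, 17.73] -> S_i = -7.39 + 6.28*i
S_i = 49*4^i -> [49, 196, 784, 3136, 12544]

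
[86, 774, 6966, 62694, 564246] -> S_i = 86*9^i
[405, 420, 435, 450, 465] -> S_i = 405 + 15*i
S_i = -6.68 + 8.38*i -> [-6.68, 1.7, 10.08, 18.46, 26.84]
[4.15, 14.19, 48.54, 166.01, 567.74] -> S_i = 4.15*3.42^i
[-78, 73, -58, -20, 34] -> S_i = Random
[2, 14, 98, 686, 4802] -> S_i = 2*7^i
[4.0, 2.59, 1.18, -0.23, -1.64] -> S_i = 4.00 + -1.41*i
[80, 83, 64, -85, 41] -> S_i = Random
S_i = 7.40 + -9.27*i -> [7.4, -1.87, -11.14, -20.41, -29.68]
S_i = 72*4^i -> [72, 288, 1152, 4608, 18432]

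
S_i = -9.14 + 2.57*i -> [-9.14, -6.57, -4.0, -1.43, 1.14]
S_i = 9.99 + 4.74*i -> [9.99, 14.73, 19.47, 24.21, 28.95]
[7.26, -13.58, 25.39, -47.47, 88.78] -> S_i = 7.26*(-1.87)^i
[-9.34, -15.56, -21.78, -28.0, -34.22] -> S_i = -9.34 + -6.22*i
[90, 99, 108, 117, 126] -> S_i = 90 + 9*i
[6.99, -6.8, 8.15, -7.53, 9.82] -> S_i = Random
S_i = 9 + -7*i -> [9, 2, -5, -12, -19]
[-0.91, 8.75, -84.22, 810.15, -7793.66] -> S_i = -0.91*(-9.62)^i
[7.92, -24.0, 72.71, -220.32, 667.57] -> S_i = 7.92*(-3.03)^i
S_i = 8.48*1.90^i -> [8.48, 16.11, 30.61, 58.16, 110.51]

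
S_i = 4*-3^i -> [4, -12, 36, -108, 324]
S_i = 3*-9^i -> [3, -27, 243, -2187, 19683]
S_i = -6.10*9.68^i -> [-6.1, -59.05, -571.58, -5532.94, -53558.85]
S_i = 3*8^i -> [3, 24, 192, 1536, 12288]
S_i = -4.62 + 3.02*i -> [-4.62, -1.6, 1.42, 4.44, 7.46]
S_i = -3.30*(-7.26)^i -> [-3.3, 23.96, -173.94, 1262.77, -9167.7]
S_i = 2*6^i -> [2, 12, 72, 432, 2592]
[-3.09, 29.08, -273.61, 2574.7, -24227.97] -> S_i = -3.09*(-9.41)^i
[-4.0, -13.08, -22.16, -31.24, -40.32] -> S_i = -4.00 + -9.08*i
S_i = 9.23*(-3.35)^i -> [9.23, -30.92, 103.58, -347.01, 1162.47]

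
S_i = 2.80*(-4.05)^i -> [2.8, -11.34, 45.93, -186.0, 753.32]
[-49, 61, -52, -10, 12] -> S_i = Random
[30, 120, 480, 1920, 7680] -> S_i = 30*4^i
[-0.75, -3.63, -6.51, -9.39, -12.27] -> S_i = -0.75 + -2.88*i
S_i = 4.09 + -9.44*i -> [4.09, -5.35, -14.79, -24.23, -33.67]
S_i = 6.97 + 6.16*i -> [6.97, 13.13, 19.29, 25.45, 31.61]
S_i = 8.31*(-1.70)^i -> [8.31, -14.13, 24.02, -40.83, 69.41]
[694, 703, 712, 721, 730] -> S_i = 694 + 9*i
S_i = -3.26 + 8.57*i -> [-3.26, 5.31, 13.88, 22.45, 31.02]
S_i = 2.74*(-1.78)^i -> [2.74, -4.88, 8.68, -15.45, 27.51]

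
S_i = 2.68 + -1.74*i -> [2.68, 0.94, -0.8, -2.54, -4.28]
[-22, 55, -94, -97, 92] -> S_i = Random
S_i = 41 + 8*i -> [41, 49, 57, 65, 73]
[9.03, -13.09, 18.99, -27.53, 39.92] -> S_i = 9.03*(-1.45)^i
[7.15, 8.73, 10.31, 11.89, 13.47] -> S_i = 7.15 + 1.58*i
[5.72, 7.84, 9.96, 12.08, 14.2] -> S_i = 5.72 + 2.12*i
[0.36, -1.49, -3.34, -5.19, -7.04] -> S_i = 0.36 + -1.85*i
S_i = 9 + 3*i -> [9, 12, 15, 18, 21]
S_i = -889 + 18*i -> [-889, -871, -853, -835, -817]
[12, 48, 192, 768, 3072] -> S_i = 12*4^i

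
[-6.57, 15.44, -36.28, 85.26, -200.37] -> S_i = -6.57*(-2.35)^i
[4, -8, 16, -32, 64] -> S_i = 4*-2^i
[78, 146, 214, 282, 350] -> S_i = 78 + 68*i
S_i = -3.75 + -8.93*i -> [-3.75, -12.68, -21.61, -30.54, -39.47]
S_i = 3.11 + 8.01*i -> [3.11, 11.12, 19.13, 27.14, 35.15]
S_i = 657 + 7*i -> [657, 664, 671, 678, 685]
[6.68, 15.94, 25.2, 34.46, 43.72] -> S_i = 6.68 + 9.26*i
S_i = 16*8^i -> [16, 128, 1024, 8192, 65536]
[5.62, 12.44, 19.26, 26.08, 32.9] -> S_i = 5.62 + 6.82*i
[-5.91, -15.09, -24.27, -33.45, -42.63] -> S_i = -5.91 + -9.18*i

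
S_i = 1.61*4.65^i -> [1.61, 7.49, 34.81, 161.88, 752.73]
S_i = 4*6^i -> [4, 24, 144, 864, 5184]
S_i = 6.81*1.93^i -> [6.81, 13.14, 25.37, 48.96, 94.49]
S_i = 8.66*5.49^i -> [8.66, 47.54, 261.01, 1432.96, 7866.97]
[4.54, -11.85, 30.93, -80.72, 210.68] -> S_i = 4.54*(-2.61)^i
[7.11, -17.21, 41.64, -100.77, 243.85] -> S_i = 7.11*(-2.42)^i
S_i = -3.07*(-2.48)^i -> [-3.07, 7.61, -18.88, 46.83, -116.13]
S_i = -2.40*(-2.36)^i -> [-2.4, 5.66, -13.37, 31.55, -74.45]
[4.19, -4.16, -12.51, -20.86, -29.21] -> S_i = 4.19 + -8.35*i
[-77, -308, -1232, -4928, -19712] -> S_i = -77*4^i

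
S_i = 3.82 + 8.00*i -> [3.82, 11.82, 19.82, 27.82, 35.82]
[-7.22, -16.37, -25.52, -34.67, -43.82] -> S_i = -7.22 + -9.15*i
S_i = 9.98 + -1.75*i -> [9.98, 8.23, 6.48, 4.73, 2.98]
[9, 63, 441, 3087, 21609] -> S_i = 9*7^i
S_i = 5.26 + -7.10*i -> [5.26, -1.84, -8.94, -16.04, -23.14]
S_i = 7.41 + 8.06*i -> [7.41, 15.47, 23.53, 31.59, 39.65]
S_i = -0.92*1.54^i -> [-0.92, -1.42, -2.18, -3.36, -5.17]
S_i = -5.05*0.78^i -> [-5.05, -3.94, -3.07, -2.4, -1.87]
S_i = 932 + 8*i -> [932, 940, 948, 956, 964]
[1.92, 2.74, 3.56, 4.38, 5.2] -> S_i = 1.92 + 0.82*i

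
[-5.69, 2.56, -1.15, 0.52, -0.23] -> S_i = -5.69*(-0.45)^i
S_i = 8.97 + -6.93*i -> [8.97, 2.04, -4.89, -11.82, -18.75]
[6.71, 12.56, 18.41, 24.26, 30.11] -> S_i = 6.71 + 5.85*i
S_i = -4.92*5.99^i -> [-4.92, -29.47, -176.53, -1057.42, -6333.92]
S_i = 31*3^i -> [31, 93, 279, 837, 2511]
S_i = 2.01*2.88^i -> [2.01, 5.79, 16.67, 48.01, 138.28]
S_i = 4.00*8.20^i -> [4.0, 32.8, 268.96, 2205.47, 18084.87]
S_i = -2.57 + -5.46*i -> [-2.57, -8.03, -13.49, -18.95, -24.41]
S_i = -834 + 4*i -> [-834, -830, -826, -822, -818]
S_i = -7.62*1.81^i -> [-7.62, -13.79, -24.96, -45.18, -81.78]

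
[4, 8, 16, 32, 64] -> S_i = 4*2^i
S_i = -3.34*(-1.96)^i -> [-3.34, 6.55, -12.83, 25.15, -49.29]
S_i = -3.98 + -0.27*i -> [-3.98, -4.25, -4.52, -4.79, -5.06]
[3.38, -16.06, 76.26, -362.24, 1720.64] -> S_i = 3.38*(-4.75)^i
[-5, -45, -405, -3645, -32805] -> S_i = -5*9^i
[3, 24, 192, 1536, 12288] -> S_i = 3*8^i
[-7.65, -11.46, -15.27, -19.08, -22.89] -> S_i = -7.65 + -3.81*i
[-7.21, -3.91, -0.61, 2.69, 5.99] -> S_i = -7.21 + 3.30*i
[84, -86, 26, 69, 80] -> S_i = Random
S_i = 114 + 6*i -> [114, 120, 126, 132, 138]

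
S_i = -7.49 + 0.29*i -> [-7.49, -7.2, -6.91, -6.62, -6.33]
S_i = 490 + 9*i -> [490, 499, 508, 517, 526]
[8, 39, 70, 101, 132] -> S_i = 8 + 31*i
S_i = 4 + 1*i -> [4, 5, 6, 7, 8]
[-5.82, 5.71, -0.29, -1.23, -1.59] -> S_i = Random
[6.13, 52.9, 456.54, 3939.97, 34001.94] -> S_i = 6.13*8.63^i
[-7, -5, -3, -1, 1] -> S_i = -7 + 2*i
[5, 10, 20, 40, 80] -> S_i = 5*2^i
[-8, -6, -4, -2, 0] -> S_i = -8 + 2*i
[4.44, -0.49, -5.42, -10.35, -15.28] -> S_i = 4.44 + -4.93*i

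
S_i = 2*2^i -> [2, 4, 8, 16, 32]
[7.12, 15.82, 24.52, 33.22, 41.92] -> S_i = 7.12 + 8.70*i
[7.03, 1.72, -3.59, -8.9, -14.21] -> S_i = 7.03 + -5.31*i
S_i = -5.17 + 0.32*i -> [-5.17, -4.85, -4.53, -4.21, -3.89]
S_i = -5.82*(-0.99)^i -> [-5.82, 5.76, -5.7, 5.65, -5.59]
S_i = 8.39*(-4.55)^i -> [8.39, -38.17, 173.69, -790.31, 3595.9]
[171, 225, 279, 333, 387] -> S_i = 171 + 54*i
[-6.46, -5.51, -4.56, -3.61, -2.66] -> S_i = -6.46 + 0.95*i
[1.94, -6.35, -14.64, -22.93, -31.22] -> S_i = 1.94 + -8.29*i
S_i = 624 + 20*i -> [624, 644, 664, 684, 704]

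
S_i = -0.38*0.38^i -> [-0.38, -0.14, -0.05, -0.02, -0.01]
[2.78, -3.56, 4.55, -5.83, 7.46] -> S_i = 2.78*(-1.28)^i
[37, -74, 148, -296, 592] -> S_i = 37*-2^i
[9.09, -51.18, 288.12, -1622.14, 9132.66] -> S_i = 9.09*(-5.63)^i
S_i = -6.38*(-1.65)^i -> [-6.38, 10.53, -17.37, 28.66, -47.29]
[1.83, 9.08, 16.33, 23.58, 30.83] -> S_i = 1.83 + 7.25*i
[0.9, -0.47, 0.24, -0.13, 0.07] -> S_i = 0.90*(-0.52)^i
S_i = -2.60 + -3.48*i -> [-2.6, -6.08, -9.56, -13.04, -16.52]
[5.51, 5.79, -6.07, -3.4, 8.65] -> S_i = Random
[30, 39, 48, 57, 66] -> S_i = 30 + 9*i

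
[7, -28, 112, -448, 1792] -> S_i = 7*-4^i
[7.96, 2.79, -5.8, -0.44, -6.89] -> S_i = Random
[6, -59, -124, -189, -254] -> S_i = 6 + -65*i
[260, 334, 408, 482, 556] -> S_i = 260 + 74*i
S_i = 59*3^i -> [59, 177, 531, 1593, 4779]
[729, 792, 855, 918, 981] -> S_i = 729 + 63*i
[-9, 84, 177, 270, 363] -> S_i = -9 + 93*i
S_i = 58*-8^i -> [58, -464, 3712, -29696, 237568]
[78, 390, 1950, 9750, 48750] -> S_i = 78*5^i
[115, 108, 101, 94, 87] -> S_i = 115 + -7*i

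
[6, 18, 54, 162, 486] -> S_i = 6*3^i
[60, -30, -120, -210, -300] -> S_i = 60 + -90*i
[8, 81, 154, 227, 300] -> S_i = 8 + 73*i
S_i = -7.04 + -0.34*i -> [-7.04, -7.38, -7.72, -8.06, -8.4]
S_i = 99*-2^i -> [99, -198, 396, -792, 1584]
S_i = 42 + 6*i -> [42, 48, 54, 60, 66]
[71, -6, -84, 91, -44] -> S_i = Random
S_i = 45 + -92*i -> [45, -47, -139, -231, -323]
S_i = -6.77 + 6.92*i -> [-6.77, 0.15, 7.07, 13.99, 20.91]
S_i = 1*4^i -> [1, 4, 16, 64, 256]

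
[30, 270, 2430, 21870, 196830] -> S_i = 30*9^i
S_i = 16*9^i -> [16, 144, 1296, 11664, 104976]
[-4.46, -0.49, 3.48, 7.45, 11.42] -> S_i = -4.46 + 3.97*i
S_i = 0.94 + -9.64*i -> [0.94, -8.7, -18.34, -27.98, -37.62]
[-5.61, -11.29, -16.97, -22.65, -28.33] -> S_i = -5.61 + -5.68*i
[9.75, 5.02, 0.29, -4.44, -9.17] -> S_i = 9.75 + -4.73*i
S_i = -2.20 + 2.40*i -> [-2.2, 0.2, 2.6, 5.0, 7.4]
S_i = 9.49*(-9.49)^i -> [9.49, -90.06, 854.67, -8110.82, 76971.7]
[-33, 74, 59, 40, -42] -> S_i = Random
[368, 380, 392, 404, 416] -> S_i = 368 + 12*i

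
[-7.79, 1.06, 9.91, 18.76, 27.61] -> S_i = -7.79 + 8.85*i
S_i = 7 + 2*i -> [7, 9, 11, 13, 15]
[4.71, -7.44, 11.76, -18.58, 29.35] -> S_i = 4.71*(-1.58)^i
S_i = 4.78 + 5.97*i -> [4.78, 10.75, 16.72, 22.69, 28.66]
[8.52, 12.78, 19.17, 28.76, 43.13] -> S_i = 8.52*1.50^i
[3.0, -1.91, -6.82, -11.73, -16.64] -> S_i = 3.00 + -4.91*i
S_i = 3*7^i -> [3, 21, 147, 1029, 7203]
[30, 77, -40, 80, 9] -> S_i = Random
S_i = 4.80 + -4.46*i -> [4.8, 0.34, -4.12, -8.58, -13.04]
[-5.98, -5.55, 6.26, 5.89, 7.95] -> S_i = Random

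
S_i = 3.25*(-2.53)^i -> [3.25, -8.22, 20.8, -52.63, 133.16]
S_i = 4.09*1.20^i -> [4.09, 4.91, 5.89, 7.07, 8.48]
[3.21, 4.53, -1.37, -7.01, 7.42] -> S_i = Random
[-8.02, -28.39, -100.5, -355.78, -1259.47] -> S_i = -8.02*3.54^i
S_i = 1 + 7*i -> [1, 8, 15, 22, 29]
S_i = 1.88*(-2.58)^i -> [1.88, -4.85, 12.51, -32.29, 83.3]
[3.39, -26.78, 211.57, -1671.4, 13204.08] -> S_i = 3.39*(-7.90)^i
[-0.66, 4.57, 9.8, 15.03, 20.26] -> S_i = -0.66 + 5.23*i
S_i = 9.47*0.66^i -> [9.47, 6.25, 4.13, 2.72, 1.8]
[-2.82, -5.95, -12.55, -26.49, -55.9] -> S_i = -2.82*2.11^i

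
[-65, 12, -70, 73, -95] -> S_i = Random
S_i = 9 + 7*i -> [9, 16, 23, 30, 37]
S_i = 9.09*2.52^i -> [9.09, 22.91, 57.73, 145.47, 366.58]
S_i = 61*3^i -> [61, 183, 549, 1647, 4941]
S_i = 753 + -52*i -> [753, 701, 649, 597, 545]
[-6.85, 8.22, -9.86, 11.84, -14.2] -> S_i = -6.85*(-1.20)^i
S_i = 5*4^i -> [5, 20, 80, 320, 1280]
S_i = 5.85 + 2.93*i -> [5.85, 8.78, 11.71, 14.64, 17.57]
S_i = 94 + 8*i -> [94, 102, 110, 118, 126]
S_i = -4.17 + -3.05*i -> [-4.17, -7.22, -10.27, -13.32, -16.37]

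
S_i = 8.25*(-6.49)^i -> [8.25, -53.54, 347.49, -2255.22, 14636.35]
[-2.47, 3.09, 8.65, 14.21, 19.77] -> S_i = -2.47 + 5.56*i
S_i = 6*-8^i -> [6, -48, 384, -3072, 24576]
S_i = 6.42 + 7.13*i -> [6.42, 13.55, 20.68, 27.81, 34.94]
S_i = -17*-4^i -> [-17, 68, -272, 1088, -4352]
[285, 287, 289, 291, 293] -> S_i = 285 + 2*i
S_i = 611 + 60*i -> [611, 671, 731, 791, 851]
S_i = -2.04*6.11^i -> [-2.04, -12.46, -76.16, -465.32, -2843.12]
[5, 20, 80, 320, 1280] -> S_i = 5*4^i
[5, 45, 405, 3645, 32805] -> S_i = 5*9^i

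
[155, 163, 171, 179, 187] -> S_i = 155 + 8*i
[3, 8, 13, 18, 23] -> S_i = 3 + 5*i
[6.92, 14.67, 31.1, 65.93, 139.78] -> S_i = 6.92*2.12^i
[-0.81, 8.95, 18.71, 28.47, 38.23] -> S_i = -0.81 + 9.76*i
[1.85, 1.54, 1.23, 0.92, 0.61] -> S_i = 1.85 + -0.31*i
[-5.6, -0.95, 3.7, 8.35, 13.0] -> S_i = -5.60 + 4.65*i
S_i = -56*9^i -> [-56, -504, -4536, -40824, -367416]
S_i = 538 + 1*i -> [538, 539, 540, 541, 542]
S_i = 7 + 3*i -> [7, 10, 13, 16, 19]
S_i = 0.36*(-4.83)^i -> [0.36, -1.74, 8.4, -40.56, 195.93]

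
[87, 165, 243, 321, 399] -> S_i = 87 + 78*i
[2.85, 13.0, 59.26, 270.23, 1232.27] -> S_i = 2.85*4.56^i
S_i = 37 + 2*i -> [37, 39, 41, 43, 45]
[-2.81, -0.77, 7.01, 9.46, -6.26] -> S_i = Random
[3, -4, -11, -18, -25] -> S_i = 3 + -7*i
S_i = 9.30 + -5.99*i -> [9.3, 3.31, -2.68, -8.67, -14.66]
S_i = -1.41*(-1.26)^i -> [-1.41, 1.78, -2.24, 2.82, -3.55]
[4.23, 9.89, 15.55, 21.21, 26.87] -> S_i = 4.23 + 5.66*i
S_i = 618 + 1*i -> [618, 619, 620, 621, 622]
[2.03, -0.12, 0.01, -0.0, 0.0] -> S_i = 2.03*(-0.06)^i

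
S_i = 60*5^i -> [60, 300, 1500, 7500, 37500]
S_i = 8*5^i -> [8, 40, 200, 1000, 5000]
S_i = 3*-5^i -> [3, -15, 75, -375, 1875]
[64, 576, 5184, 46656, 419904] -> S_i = 64*9^i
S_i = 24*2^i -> [24, 48, 96, 192, 384]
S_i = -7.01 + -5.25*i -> [-7.01, -12.26, -17.51, -22.76, -28.01]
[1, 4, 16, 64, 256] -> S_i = 1*4^i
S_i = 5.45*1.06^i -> [5.45, 5.78, 6.12, 6.49, 6.88]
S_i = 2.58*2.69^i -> [2.58, 6.94, 18.67, 50.22, 135.09]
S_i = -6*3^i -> [-6, -18, -54, -162, -486]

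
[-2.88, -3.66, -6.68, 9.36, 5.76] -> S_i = Random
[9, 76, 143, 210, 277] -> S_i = 9 + 67*i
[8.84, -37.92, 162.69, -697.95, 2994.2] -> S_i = 8.84*(-4.29)^i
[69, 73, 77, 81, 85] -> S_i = 69 + 4*i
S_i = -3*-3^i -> [-3, 9, -27, 81, -243]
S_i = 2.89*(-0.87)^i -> [2.89, -2.51, 2.19, -1.9, 1.66]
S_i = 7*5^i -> [7, 35, 175, 875, 4375]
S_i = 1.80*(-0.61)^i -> [1.8, -1.1, 0.67, -0.41, 0.25]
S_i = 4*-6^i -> [4, -24, 144, -864, 5184]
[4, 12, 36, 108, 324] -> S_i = 4*3^i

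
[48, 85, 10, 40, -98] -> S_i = Random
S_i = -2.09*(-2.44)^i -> [-2.09, 5.1, -12.44, 30.36, -74.08]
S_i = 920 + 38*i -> [920, 958, 996, 1034, 1072]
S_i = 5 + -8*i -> [5, -3, -11, -19, -27]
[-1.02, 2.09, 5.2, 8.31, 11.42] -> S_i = -1.02 + 3.11*i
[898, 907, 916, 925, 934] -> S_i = 898 + 9*i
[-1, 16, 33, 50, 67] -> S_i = -1 + 17*i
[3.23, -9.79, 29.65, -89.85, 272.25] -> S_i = 3.23*(-3.03)^i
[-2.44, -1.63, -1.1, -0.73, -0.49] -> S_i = -2.44*0.67^i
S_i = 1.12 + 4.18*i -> [1.12, 5.3, 9.48, 13.66, 17.84]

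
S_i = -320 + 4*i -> [-320, -316, -312, -308, -304]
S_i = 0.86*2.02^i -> [0.86, 1.74, 3.51, 7.09, 14.32]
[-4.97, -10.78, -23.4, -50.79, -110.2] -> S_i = -4.97*2.17^i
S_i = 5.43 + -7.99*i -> [5.43, -2.56, -10.55, -18.54, -26.53]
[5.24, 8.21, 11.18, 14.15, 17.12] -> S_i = 5.24 + 2.97*i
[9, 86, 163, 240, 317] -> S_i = 9 + 77*i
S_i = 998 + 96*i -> [998, 1094, 1190, 1286, 1382]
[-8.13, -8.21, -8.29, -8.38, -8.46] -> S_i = -8.13*1.01^i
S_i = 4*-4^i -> [4, -16, 64, -256, 1024]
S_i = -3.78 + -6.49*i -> [-3.78, -10.27, -16.76, -23.25, -29.74]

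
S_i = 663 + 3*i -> [663, 666, 669, 672, 675]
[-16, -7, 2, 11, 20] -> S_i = -16 + 9*i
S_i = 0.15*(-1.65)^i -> [0.15, -0.25, 0.41, -0.67, 1.11]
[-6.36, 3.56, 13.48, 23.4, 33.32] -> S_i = -6.36 + 9.92*i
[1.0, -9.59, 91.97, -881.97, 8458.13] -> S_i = 1.00*(-9.59)^i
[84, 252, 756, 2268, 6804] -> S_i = 84*3^i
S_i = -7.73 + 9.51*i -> [-7.73, 1.78, 11.29, 20.8, 30.31]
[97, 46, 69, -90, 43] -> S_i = Random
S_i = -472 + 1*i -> [-472, -471, -470, -469, -468]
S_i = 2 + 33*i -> [2, 35, 68, 101, 134]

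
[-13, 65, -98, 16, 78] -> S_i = Random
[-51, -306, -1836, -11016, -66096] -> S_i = -51*6^i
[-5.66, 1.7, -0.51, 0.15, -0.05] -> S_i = -5.66*(-0.30)^i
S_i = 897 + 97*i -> [897, 994, 1091, 1188, 1285]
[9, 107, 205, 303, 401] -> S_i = 9 + 98*i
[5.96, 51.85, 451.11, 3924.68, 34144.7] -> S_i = 5.96*8.70^i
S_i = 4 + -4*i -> [4, 0, -4, -8, -12]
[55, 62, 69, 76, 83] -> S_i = 55 + 7*i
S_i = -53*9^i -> [-53, -477, -4293, -38637, -347733]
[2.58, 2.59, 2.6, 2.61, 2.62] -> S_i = 2.58 + 0.01*i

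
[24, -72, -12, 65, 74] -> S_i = Random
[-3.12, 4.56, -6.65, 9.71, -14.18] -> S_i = -3.12*(-1.46)^i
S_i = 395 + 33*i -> [395, 428, 461, 494, 527]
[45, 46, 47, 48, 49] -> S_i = 45 + 1*i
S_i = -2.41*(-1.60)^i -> [-2.41, 3.86, -6.17, 9.87, -15.79]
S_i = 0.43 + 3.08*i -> [0.43, 3.51, 6.59, 9.67, 12.75]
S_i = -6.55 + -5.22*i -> [-6.55, -11.77, -16.99, -22.21, -27.43]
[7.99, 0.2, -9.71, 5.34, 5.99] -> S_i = Random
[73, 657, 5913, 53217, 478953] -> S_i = 73*9^i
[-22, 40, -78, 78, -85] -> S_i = Random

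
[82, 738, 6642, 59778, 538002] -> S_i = 82*9^i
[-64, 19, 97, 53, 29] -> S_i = Random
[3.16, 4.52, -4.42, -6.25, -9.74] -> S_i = Random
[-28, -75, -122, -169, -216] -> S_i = -28 + -47*i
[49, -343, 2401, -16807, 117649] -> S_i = 49*-7^i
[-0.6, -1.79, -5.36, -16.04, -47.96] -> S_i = -0.60*2.99^i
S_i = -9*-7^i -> [-9, 63, -441, 3087, -21609]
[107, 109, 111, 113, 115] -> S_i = 107 + 2*i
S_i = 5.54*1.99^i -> [5.54, 11.02, 21.94, 43.66, 86.88]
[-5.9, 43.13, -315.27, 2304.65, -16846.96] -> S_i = -5.90*(-7.31)^i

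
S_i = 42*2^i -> [42, 84, 168, 336, 672]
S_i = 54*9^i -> [54, 486, 4374, 39366, 354294]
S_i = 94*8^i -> [94, 752, 6016, 48128, 385024]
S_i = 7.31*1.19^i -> [7.31, 8.7, 10.35, 12.32, 14.66]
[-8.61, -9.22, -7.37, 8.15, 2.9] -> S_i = Random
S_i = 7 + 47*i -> [7, 54, 101, 148, 195]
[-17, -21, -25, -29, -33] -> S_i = -17 + -4*i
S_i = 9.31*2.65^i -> [9.31, 24.67, 65.38, 173.26, 459.13]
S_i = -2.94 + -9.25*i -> [-2.94, -12.19, -21.44, -30.69, -39.94]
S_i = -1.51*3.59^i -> [-1.51, -5.42, -19.46, -69.87, -250.82]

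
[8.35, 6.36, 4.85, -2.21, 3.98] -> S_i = Random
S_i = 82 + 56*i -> [82, 138, 194, 250, 306]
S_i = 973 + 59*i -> [973, 1032, 1091, 1150, 1209]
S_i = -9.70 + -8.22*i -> [-9.7, -17.92, -26.14, -34.36, -42.58]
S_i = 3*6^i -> [3, 18, 108, 648, 3888]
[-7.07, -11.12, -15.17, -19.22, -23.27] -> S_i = -7.07 + -4.05*i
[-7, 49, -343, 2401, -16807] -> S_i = -7*-7^i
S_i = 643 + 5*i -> [643, 648, 653, 658, 663]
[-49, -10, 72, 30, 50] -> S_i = Random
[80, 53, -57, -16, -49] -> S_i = Random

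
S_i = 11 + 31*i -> [11, 42, 73, 104, 135]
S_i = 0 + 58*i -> [0, 58, 116, 174, 232]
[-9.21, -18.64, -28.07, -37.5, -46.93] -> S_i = -9.21 + -9.43*i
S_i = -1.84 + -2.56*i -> [-1.84, -4.4, -6.96, -9.52, -12.08]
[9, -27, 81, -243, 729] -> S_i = 9*-3^i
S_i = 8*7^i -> [8, 56, 392, 2744, 19208]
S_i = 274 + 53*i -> [274, 327, 380, 433, 486]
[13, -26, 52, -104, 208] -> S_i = 13*-2^i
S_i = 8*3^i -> [8, 24, 72, 216, 648]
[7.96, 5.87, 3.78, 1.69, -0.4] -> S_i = 7.96 + -2.09*i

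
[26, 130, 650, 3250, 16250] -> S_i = 26*5^i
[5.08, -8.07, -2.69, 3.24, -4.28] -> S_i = Random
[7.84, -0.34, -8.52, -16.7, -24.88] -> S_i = 7.84 + -8.18*i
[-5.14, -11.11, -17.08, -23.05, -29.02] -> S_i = -5.14 + -5.97*i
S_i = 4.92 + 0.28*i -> [4.92, 5.2, 5.48, 5.76, 6.04]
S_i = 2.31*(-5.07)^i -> [2.31, -11.71, 59.38, -301.05, 1526.31]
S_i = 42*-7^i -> [42, -294, 2058, -14406, 100842]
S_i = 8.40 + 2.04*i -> [8.4, 10.44, 12.48, 14.52, 16.56]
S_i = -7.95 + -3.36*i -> [-7.95, -11.31, -14.67, -18.03, -21.39]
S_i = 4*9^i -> [4, 36, 324, 2916, 26244]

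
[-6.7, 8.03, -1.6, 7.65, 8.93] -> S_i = Random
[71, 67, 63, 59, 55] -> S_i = 71 + -4*i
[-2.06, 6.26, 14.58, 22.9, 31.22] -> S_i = -2.06 + 8.32*i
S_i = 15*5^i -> [15, 75, 375, 1875, 9375]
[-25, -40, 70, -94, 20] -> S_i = Random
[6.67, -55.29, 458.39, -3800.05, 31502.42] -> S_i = 6.67*(-8.29)^i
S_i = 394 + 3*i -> [394, 397, 400, 403, 406]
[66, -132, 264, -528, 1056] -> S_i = 66*-2^i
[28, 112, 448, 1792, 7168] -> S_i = 28*4^i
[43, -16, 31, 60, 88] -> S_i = Random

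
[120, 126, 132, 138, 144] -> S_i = 120 + 6*i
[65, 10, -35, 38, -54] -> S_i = Random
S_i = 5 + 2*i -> [5, 7, 9, 11, 13]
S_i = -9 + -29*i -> [-9, -38, -67, -96, -125]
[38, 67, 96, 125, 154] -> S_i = 38 + 29*i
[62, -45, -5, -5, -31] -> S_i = Random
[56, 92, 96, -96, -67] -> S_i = Random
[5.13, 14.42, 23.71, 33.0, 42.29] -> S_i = 5.13 + 9.29*i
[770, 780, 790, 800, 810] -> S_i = 770 + 10*i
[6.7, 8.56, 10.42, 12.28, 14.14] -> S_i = 6.70 + 1.86*i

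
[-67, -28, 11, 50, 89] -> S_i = -67 + 39*i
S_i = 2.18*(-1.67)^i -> [2.18, -3.64, 6.08, -10.15, 16.96]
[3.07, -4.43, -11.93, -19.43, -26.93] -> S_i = 3.07 + -7.50*i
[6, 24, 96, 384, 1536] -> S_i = 6*4^i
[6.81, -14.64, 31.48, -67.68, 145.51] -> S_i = 6.81*(-2.15)^i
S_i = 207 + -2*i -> [207, 205, 203, 201, 199]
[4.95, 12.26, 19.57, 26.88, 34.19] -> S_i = 4.95 + 7.31*i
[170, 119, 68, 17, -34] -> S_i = 170 + -51*i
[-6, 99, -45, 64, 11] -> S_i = Random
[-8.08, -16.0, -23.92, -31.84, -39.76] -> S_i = -8.08 + -7.92*i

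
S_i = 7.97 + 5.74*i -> [7.97, 13.71, 19.45, 25.19, 30.93]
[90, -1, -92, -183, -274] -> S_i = 90 + -91*i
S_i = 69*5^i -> [69, 345, 1725, 8625, 43125]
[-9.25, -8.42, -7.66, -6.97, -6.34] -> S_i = -9.25*0.91^i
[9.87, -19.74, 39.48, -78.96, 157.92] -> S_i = 9.87*(-2.00)^i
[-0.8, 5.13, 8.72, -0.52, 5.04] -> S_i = Random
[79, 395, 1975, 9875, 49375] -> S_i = 79*5^i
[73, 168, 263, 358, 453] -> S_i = 73 + 95*i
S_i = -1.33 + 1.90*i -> [-1.33, 0.57, 2.47, 4.37, 6.27]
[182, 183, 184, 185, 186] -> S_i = 182 + 1*i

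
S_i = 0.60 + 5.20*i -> [0.6, 5.8, 11.0, 16.2, 21.4]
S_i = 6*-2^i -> [6, -12, 24, -48, 96]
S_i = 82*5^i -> [82, 410, 2050, 10250, 51250]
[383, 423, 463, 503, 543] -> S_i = 383 + 40*i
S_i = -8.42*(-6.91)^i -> [-8.42, 58.18, -402.04, 2778.09, -19196.6]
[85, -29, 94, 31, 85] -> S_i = Random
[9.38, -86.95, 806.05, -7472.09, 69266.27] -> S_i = 9.38*(-9.27)^i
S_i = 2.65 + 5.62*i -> [2.65, 8.27, 13.89, 19.51, 25.13]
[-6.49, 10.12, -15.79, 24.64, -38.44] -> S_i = -6.49*(-1.56)^i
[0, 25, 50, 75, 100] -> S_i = 0 + 25*i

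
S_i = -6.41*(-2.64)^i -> [-6.41, 16.92, -44.68, 117.94, -311.37]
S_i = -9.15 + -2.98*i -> [-9.15, -12.13, -15.11, -18.09, -21.07]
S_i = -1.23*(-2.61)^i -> [-1.23, 3.21, -8.38, 21.87, -57.08]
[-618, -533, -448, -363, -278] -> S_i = -618 + 85*i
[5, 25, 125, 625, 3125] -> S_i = 5*5^i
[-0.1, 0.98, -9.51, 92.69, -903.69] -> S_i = -0.10*(-9.75)^i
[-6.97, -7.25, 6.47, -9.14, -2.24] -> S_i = Random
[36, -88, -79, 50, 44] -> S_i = Random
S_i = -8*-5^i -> [-8, 40, -200, 1000, -5000]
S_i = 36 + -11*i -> [36, 25, 14, 3, -8]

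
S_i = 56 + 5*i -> [56, 61, 66, 71, 76]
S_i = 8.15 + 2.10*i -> [8.15, 10.25, 12.35, 14.45, 16.55]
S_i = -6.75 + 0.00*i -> [-6.75, -6.75, -6.75, -6.75, -6.75]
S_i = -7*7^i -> [-7, -49, -343, -2401, -16807]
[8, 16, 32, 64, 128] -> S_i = 8*2^i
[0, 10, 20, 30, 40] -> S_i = 0 + 10*i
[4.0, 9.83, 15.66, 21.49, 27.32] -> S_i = 4.00 + 5.83*i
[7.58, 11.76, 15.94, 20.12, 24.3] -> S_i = 7.58 + 4.18*i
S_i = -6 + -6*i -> [-6, -12, -18, -24, -30]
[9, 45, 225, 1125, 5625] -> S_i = 9*5^i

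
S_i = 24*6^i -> [24, 144, 864, 5184, 31104]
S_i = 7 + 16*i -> [7, 23, 39, 55, 71]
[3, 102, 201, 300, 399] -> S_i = 3 + 99*i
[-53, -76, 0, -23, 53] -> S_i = Random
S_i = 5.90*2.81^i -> [5.9, 16.58, 46.59, 130.91, 367.86]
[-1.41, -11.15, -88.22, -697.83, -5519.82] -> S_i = -1.41*7.91^i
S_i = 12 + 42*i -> [12, 54, 96, 138, 180]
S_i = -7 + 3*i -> [-7, -4, -1, 2, 5]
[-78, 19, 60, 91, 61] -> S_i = Random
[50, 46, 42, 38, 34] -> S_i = 50 + -4*i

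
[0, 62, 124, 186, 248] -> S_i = 0 + 62*i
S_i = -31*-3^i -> [-31, 93, -279, 837, -2511]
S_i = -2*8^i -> [-2, -16, -128, -1024, -8192]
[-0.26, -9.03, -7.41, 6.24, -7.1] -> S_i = Random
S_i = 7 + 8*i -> [7, 15, 23, 31, 39]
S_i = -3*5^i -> [-3, -15, -75, -375, -1875]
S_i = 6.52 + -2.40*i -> [6.52, 4.12, 1.72, -0.68, -3.08]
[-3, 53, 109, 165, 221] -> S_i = -3 + 56*i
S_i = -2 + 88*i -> [-2, 86, 174, 262, 350]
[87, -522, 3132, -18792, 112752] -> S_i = 87*-6^i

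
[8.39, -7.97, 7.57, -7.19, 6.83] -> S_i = 8.39*(-0.95)^i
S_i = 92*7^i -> [92, 644, 4508, 31556, 220892]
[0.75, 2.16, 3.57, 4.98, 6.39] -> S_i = 0.75 + 1.41*i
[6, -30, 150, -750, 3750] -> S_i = 6*-5^i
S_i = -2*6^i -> [-2, -12, -72, -432, -2592]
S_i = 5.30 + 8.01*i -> [5.3, 13.31, 21.32, 29.33, 37.34]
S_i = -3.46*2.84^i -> [-3.46, -9.83, -27.91, -79.26, -225.09]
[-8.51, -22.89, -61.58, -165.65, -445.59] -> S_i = -8.51*2.69^i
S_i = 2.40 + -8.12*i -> [2.4, -5.72, -13.84, -21.96, -30.08]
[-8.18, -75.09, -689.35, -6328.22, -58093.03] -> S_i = -8.18*9.18^i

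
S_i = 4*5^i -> [4, 20, 100, 500, 2500]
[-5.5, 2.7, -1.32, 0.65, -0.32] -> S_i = -5.50*(-0.49)^i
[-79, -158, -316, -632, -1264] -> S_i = -79*2^i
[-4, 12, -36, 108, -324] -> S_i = -4*-3^i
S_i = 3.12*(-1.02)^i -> [3.12, -3.18, 3.25, -3.31, 3.38]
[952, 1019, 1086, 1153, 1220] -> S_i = 952 + 67*i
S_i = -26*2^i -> [-26, -52, -104, -208, -416]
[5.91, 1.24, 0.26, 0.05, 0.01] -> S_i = 5.91*0.21^i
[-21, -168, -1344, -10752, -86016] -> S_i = -21*8^i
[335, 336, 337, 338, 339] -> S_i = 335 + 1*i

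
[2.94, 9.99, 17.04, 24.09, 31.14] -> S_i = 2.94 + 7.05*i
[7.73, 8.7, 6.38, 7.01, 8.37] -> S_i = Random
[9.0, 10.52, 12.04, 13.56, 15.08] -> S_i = 9.00 + 1.52*i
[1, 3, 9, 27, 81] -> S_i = 1*3^i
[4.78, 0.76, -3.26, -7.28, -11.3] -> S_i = 4.78 + -4.02*i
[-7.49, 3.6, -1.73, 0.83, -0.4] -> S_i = -7.49*(-0.48)^i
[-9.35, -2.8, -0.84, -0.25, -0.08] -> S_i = -9.35*0.30^i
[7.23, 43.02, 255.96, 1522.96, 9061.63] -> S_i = 7.23*5.95^i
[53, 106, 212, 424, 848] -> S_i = 53*2^i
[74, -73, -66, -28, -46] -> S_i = Random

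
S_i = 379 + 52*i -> [379, 431, 483, 535, 587]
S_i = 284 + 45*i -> [284, 329, 374, 419, 464]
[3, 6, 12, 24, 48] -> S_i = 3*2^i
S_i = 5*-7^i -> [5, -35, 245, -1715, 12005]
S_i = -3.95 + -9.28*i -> [-3.95, -13.23, -22.51, -31.79, -41.07]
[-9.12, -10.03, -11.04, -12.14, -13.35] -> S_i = -9.12*1.10^i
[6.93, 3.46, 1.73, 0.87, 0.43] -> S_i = 6.93*0.50^i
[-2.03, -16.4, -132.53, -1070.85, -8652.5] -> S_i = -2.03*8.08^i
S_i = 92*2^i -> [92, 184, 368, 736, 1472]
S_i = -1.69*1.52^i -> [-1.69, -2.57, -3.9, -5.93, -9.02]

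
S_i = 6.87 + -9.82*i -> [6.87, -2.95, -12.77, -22.59, -32.41]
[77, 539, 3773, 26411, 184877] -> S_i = 77*7^i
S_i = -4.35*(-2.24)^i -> [-4.35, 9.74, -21.83, 48.89, -109.52]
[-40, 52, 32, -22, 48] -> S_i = Random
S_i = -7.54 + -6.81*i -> [-7.54, -14.35, -21.16, -27.97, -34.78]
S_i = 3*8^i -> [3, 24, 192, 1536, 12288]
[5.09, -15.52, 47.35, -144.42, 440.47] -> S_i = 5.09*(-3.05)^i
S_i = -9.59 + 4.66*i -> [-9.59, -4.93, -0.27, 4.39, 9.05]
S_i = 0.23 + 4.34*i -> [0.23, 4.57, 8.91, 13.25, 17.59]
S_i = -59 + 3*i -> [-59, -56, -53, -50, -47]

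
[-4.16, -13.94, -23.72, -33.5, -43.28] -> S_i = -4.16 + -9.78*i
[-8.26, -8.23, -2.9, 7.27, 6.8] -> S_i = Random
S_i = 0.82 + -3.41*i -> [0.82, -2.59, -6.0, -9.41, -12.82]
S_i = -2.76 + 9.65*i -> [-2.76, 6.89, 16.54, 26.19, 35.84]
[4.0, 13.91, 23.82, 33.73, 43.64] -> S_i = 4.00 + 9.91*i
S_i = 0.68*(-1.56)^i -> [0.68, -1.06, 1.65, -2.58, 4.03]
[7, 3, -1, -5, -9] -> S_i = 7 + -4*i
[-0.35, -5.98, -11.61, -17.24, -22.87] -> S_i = -0.35 + -5.63*i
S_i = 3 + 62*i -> [3, 65, 127, 189, 251]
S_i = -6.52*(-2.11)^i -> [-6.52, 13.76, -29.03, 61.25, -129.23]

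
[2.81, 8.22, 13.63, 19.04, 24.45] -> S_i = 2.81 + 5.41*i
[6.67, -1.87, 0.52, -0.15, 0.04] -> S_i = 6.67*(-0.28)^i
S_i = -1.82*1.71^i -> [-1.82, -3.11, -5.32, -9.1, -15.56]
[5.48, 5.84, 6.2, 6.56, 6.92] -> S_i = 5.48 + 0.36*i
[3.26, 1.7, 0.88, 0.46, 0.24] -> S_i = 3.26*0.52^i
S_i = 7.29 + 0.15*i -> [7.29, 7.44, 7.59, 7.74, 7.89]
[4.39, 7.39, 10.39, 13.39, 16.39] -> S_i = 4.39 + 3.00*i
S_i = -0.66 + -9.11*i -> [-0.66, -9.77, -18.88, -27.99, -37.1]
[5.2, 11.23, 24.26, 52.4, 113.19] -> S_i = 5.20*2.16^i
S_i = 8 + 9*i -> [8, 17, 26, 35, 44]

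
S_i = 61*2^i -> [61, 122, 244, 488, 976]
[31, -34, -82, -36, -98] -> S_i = Random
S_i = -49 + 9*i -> [-49, -40, -31, -22, -13]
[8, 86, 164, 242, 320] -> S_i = 8 + 78*i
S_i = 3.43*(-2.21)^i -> [3.43, -7.58, 16.75, -37.02, 81.82]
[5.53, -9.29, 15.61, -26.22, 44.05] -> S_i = 5.53*(-1.68)^i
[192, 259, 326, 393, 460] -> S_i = 192 + 67*i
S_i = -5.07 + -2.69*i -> [-5.07, -7.76, -10.45, -13.14, -15.83]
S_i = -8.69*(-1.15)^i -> [-8.69, 9.99, -11.49, 13.22, -15.2]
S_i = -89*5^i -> [-89, -445, -2225, -11125, -55625]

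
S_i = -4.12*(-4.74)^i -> [-4.12, 19.53, -92.57, 438.77, -2079.75]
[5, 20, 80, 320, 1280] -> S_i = 5*4^i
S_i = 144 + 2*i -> [144, 146, 148, 150, 152]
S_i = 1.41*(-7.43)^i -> [1.41, -10.48, 77.84, -578.34, 4297.09]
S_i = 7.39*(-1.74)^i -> [7.39, -12.86, 22.37, -38.93, 67.74]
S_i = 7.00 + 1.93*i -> [7.0, 8.93, 10.86, 12.79, 14.72]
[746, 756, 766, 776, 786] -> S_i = 746 + 10*i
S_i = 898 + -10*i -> [898, 888, 878, 868, 858]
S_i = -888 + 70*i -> [-888, -818, -748, -678, -608]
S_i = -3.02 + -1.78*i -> [-3.02, -4.8, -6.58, -8.36, -10.14]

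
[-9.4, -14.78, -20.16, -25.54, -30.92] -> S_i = -9.40 + -5.38*i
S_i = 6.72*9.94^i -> [6.72, 66.8, 663.96, 6599.76, 65601.66]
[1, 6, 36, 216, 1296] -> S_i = 1*6^i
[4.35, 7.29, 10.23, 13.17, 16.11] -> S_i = 4.35 + 2.94*i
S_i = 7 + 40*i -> [7, 47, 87, 127, 167]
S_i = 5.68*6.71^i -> [5.68, 38.11, 255.74, 1715.99, 11514.32]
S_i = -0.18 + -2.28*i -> [-0.18, -2.46, -4.74, -7.02, -9.3]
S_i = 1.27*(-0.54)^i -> [1.27, -0.69, 0.37, -0.2, 0.11]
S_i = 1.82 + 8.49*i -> [1.82, 10.31, 18.8, 27.29, 35.78]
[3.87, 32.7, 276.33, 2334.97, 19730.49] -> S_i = 3.87*8.45^i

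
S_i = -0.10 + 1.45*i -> [-0.1, 1.35, 2.8, 4.25, 5.7]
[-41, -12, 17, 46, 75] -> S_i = -41 + 29*i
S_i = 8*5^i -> [8, 40, 200, 1000, 5000]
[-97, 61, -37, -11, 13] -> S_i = Random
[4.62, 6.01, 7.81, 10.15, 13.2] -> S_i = 4.62*1.30^i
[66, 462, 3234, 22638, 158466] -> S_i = 66*7^i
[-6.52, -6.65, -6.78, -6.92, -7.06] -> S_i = -6.52*1.02^i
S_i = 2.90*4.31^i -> [2.9, 12.5, 53.87, 232.18, 1000.71]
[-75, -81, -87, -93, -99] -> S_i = -75 + -6*i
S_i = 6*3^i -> [6, 18, 54, 162, 486]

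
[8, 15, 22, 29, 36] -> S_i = 8 + 7*i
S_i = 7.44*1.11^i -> [7.44, 8.26, 9.17, 10.18, 11.29]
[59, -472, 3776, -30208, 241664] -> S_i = 59*-8^i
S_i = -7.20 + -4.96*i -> [-7.2, -12.16, -17.12, -22.08, -27.04]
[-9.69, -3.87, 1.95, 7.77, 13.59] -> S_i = -9.69 + 5.82*i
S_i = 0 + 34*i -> [0, 34, 68, 102, 136]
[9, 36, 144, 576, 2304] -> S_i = 9*4^i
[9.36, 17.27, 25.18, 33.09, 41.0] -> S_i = 9.36 + 7.91*i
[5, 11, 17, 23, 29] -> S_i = 5 + 6*i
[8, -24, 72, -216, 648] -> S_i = 8*-3^i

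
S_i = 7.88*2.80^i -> [7.88, 22.06, 61.78, 172.98, 484.35]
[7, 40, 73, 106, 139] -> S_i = 7 + 33*i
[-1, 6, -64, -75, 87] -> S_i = Random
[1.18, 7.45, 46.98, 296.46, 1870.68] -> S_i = 1.18*6.31^i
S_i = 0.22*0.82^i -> [0.22, 0.18, 0.15, 0.12, 0.1]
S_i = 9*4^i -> [9, 36, 144, 576, 2304]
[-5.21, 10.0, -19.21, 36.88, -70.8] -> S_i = -5.21*(-1.92)^i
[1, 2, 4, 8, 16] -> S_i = 1*2^i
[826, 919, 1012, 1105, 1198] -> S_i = 826 + 93*i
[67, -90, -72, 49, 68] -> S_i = Random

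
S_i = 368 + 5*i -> [368, 373, 378, 383, 388]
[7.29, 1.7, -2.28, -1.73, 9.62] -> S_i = Random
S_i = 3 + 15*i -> [3, 18, 33, 48, 63]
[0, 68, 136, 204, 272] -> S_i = 0 + 68*i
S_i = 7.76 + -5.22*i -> [7.76, 2.54, -2.68, -7.9, -13.12]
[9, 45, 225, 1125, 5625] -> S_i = 9*5^i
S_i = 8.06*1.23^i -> [8.06, 9.91, 12.19, 15.0, 18.45]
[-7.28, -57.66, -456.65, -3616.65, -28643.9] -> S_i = -7.28*7.92^i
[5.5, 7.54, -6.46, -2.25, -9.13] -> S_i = Random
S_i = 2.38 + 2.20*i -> [2.38, 4.58, 6.78, 8.98, 11.18]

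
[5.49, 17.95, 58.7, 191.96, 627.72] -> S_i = 5.49*3.27^i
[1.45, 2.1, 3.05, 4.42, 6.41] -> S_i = 1.45*1.45^i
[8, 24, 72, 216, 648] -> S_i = 8*3^i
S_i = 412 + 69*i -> [412, 481, 550, 619, 688]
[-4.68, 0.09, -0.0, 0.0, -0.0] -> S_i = -4.68*(-0.02)^i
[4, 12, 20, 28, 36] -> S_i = 4 + 8*i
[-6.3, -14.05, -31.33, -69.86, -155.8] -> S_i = -6.30*2.23^i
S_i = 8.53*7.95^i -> [8.53, 67.81, 539.12, 4285.98, 34073.56]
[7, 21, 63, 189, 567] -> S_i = 7*3^i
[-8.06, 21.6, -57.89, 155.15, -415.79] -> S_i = -8.06*(-2.68)^i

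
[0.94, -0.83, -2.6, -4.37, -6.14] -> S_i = 0.94 + -1.77*i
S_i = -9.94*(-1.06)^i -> [-9.94, 10.54, -11.17, 11.84, -12.55]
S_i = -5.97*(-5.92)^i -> [-5.97, 35.34, -209.23, 1238.62, -7332.65]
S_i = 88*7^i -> [88, 616, 4312, 30184, 211288]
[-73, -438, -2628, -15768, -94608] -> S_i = -73*6^i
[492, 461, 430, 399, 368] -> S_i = 492 + -31*i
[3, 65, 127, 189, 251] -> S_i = 3 + 62*i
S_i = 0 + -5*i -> [0, -5, -10, -15, -20]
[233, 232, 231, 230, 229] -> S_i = 233 + -1*i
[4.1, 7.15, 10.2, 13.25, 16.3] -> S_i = 4.10 + 3.05*i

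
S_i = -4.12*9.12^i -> [-4.12, -37.57, -342.68, -3125.23, -28502.08]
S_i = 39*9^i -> [39, 351, 3159, 28431, 255879]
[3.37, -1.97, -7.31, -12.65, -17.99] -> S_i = 3.37 + -5.34*i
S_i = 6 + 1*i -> [6, 7, 8, 9, 10]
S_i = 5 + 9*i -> [5, 14, 23, 32, 41]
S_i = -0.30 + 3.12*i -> [-0.3, 2.82, 5.94, 9.06, 12.18]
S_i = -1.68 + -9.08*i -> [-1.68, -10.76, -19.84, -28.92, -38.0]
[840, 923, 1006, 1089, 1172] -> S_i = 840 + 83*i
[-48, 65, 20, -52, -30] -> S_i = Random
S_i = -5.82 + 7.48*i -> [-5.82, 1.66, 9.14, 16.62, 24.1]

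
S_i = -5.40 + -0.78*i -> [-5.4, -6.18, -6.96, -7.74, -8.52]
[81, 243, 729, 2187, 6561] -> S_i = 81*3^i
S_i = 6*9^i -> [6, 54, 486, 4374, 39366]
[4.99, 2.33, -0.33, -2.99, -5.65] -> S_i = 4.99 + -2.66*i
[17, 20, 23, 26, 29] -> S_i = 17 + 3*i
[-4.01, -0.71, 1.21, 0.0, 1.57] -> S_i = Random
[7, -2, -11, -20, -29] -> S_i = 7 + -9*i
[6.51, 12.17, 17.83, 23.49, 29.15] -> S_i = 6.51 + 5.66*i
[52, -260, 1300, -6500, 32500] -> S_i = 52*-5^i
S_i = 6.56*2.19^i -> [6.56, 14.37, 31.46, 68.9, 150.9]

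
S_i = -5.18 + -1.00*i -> [-5.18, -6.18, -7.18, -8.18, -9.18]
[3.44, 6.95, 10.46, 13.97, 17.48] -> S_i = 3.44 + 3.51*i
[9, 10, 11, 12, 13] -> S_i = 9 + 1*i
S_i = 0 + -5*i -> [0, -5, -10, -15, -20]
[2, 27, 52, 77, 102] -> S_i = 2 + 25*i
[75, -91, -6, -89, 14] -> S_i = Random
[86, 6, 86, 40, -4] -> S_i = Random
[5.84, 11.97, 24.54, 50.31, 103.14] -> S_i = 5.84*2.05^i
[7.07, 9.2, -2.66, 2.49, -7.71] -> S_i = Random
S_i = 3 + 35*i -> [3, 38, 73, 108, 143]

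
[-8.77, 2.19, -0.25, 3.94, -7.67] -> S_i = Random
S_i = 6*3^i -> [6, 18, 54, 162, 486]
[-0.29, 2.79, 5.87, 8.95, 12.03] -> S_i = -0.29 + 3.08*i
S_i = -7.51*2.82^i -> [-7.51, -21.18, -59.72, -168.42, -474.94]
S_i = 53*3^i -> [53, 159, 477, 1431, 4293]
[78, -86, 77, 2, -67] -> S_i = Random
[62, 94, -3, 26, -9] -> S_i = Random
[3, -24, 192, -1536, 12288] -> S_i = 3*-8^i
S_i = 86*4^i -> [86, 344, 1376, 5504, 22016]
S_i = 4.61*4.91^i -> [4.61, 22.64, 111.14, 545.69, 2679.33]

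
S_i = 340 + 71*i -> [340, 411, 482, 553, 624]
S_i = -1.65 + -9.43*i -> [-1.65, -11.08, -20.51, -29.94, -39.37]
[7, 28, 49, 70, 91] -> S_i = 7 + 21*i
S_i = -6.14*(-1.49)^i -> [-6.14, 9.15, -13.63, 20.31, -30.26]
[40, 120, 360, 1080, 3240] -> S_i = 40*3^i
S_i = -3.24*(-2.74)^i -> [-3.24, 8.88, -24.32, 66.65, -182.62]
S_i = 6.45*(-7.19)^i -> [6.45, -46.38, 333.44, -2397.43, 17237.54]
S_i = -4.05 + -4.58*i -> [-4.05, -8.63, -13.21, -17.79, -22.37]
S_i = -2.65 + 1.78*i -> [-2.65, -0.87, 0.91, 2.69, 4.47]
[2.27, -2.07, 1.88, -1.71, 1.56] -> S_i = 2.27*(-0.91)^i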